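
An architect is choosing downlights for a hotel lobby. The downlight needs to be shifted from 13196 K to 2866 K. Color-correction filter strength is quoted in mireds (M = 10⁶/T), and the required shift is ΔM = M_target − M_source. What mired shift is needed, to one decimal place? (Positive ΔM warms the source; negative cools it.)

M_source = 10⁶/13196 = 75.781; M_target = 10⁶/2866 = 348.918.
ΔM = 348.918 − 75.781 = 273.138 → +273.1 mireds, a warming shift.

+273.1 mireds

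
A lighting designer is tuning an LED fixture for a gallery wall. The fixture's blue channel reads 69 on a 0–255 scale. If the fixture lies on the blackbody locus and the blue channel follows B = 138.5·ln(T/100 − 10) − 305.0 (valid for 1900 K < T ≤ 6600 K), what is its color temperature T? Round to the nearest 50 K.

2500 K

ln(t − 10) = (69 + 305.0) / 138.5 = 2.7004.
t − 10 = e^2.7004 = 14.885, so t = 24.885.
T = 100·t = 2489 K → 2500 K to the nearest 50 K.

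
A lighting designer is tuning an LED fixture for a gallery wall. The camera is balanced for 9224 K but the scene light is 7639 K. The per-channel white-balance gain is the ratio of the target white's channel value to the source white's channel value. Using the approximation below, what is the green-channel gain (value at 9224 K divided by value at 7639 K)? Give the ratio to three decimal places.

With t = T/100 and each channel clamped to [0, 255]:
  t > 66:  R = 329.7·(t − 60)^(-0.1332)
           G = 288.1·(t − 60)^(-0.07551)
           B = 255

0.950

At 7639 K (t = 76.39):
  G = 288.1·(76.39 − 60)^(-0.07551) = 288.1·16.39^(-0.07551) = 288.1·0.80963 = 233.255.
At 9224 K (t = 92.24):
  G = 288.1·(92.24 − 60)^(-0.07551) = 288.1·32.24^(-0.07551) = 288.1·0.76931 = 221.638.
Gain = 221.638 / 233.255 = 0.9502 → 0.950.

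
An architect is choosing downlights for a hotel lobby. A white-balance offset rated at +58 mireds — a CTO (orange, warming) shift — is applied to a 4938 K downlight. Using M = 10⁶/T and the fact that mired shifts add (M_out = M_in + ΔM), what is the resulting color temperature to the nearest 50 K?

3850 K

M_in = 10⁶/4938 = 202.51 mireds.
M_out = 202.51 + (+58) = 260.51 mireds.
T_out = 10⁶/260.51 = 3838.6 K → 3850 K.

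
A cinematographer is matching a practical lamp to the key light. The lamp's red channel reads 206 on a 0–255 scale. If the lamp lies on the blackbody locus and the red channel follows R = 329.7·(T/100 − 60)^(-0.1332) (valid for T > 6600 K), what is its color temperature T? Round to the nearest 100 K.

(t − 60)^(-0.1332) = 206/329.7 = 0.62481.
t − 60 = 0.62481^(1/-0.1332) = 0.62481^(-7.508) = 34.152, so t = 94.152.
T = 100·t = 9415 K → 9400 K to the nearest 100 K.

9400 K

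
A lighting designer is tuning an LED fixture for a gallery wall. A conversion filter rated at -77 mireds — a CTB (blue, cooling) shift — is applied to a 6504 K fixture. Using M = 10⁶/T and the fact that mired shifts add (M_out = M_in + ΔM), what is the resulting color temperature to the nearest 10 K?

13030 K

M_in = 10⁶/6504 = 153.75 mireds.
M_out = 153.75 + (-77) = 76.75 mireds.
T_out = 10⁶/76.75 = 13029.1 K → 13030 K.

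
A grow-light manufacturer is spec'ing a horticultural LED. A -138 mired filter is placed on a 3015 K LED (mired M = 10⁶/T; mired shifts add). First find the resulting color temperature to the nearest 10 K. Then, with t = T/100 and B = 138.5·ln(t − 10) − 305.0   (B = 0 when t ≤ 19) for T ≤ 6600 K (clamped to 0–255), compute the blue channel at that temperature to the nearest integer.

211

M_in = 10⁶/3015 = 331.67; M_out = 331.67 + (-138) = 193.67.
T_out = 10⁶/193.67 = 5163.3 K → 5160 K; t = 51.6.
B = 138.5·ln(51.6 − 10) − 305.0 = 138.5·ln 41.6 − 305.0 = 138.5·3.7281 − 305.0 = 211.342.
Rounded: 211.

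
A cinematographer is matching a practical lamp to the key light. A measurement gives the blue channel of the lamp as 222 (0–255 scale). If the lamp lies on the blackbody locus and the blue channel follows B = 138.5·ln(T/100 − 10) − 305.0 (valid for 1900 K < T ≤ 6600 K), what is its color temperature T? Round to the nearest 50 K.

ln(t − 10) = (222 + 305.0) / 138.5 = 3.8051.
t − 10 = e^3.8051 = 44.928, so t = 54.928.
T = 100·t = 5493 K → 5500 K to the nearest 50 K.

5500 K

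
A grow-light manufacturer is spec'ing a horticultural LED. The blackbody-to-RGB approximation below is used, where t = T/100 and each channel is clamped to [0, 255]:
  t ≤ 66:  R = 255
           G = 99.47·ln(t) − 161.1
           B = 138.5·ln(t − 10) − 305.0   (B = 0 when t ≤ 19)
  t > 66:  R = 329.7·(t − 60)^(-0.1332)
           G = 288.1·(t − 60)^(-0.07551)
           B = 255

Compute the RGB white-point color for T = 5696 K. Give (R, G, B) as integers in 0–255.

t = 5696/100 = 56.96; the t ≤ 66 branch applies.
R = 255 by definition for t ≤ 66.
G = 99.47·ln 56.96 − 161.1 = 99.47·4.0423 − 161.1 = 240.992.
B = 138.5·ln(56.96 − 10) − 305.0 = 138.5·ln 46.96 − 305.0 = 138.5·3.8493 − 305.0 = 228.128.
Rounded: (255, 241, 228).

(255, 241, 228)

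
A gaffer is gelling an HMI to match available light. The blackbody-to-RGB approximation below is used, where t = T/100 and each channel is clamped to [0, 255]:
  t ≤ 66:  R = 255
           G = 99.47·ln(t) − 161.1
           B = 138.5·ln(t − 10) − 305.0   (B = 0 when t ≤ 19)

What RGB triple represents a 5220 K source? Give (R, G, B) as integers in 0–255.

(255, 232, 213)

t = 5220/100 = 52.2; the t ≤ 66 branch applies.
R = 255 by definition for t ≤ 66.
G = 99.47·ln 52.2 − 161.1 = 99.47·3.9551 − 161.1 = 232.312.
B = 138.5·ln(52.2 − 10) − 305.0 = 138.5·ln 42.2 − 305.0 = 138.5·3.7424 − 305.0 = 213.325.
Rounded: (255, 232, 213).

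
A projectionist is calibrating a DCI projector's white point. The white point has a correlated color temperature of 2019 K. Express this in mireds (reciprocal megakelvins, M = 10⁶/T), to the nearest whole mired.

495 mireds

M = 10⁶ / 2019 = 495.295 → 495 mireds.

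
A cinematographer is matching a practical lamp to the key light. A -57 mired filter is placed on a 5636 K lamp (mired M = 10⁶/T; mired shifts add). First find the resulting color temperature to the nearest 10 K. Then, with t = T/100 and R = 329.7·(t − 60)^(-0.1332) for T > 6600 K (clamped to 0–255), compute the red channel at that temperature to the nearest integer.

M_in = 10⁶/5636 = 177.43; M_out = 177.43 + (-57) = 120.43.
T_out = 10⁶/120.43 = 8303.5 K → 8300 K; t = 83.
R = 329.7·(83 − 60)^(-0.1332) = 329.7·23^(-0.1332) = 329.7·0.65859 = 217.138.
Rounded: 217.

217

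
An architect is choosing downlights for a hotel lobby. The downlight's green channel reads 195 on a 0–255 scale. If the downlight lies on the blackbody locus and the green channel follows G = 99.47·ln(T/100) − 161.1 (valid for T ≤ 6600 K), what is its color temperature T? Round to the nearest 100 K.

ln t = (195 + 161.1) / 99.47 = 3.5800.
t = e^3.5800 = 35.873.
T = 100·t = 3587 K → 3600 K to the nearest 100 K.

3600 K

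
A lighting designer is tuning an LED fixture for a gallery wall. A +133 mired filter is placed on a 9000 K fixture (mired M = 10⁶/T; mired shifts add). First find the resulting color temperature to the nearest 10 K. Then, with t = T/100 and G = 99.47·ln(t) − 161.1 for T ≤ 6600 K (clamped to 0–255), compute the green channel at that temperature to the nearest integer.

M_in = 10⁶/9000 = 111.11; M_out = 111.11 + (+133) = 244.11.
T_out = 10⁶/244.11 = 4096.5 K → 4100 K; t = 41.
G = 99.47·ln 41 − 161.1 = 99.47·3.7136 − 161.1 = 208.289.
Rounded: 208.

208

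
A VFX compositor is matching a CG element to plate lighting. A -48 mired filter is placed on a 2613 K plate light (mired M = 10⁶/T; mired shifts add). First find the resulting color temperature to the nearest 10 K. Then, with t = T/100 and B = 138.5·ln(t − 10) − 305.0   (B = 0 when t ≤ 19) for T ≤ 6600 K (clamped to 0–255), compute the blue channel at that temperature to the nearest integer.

109

M_in = 10⁶/2613 = 382.70; M_out = 382.70 + (-48) = 334.70.
T_out = 10⁶/334.70 = 2987.7 K → 2990 K; t = 29.9.
B = 138.5·ln(29.9 − 10) − 305.0 = 138.5·ln 19.9 − 305.0 = 138.5·2.9907 − 305.0 = 109.215.
Rounded: 109.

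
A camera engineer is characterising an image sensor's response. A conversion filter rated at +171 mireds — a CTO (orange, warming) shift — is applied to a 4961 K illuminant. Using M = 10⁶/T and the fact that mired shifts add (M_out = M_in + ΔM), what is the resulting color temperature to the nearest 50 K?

2700 K

M_in = 10⁶/4961 = 201.57 mireds.
M_out = 201.57 + (+171) = 372.57 mireds.
T_out = 10⁶/372.57 = 2684.0 K → 2700 K.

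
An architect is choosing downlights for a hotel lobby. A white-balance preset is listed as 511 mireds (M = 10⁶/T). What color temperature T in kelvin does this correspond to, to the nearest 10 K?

T = 10⁶ / 511 = 1956.95 K → 1960 K.

1960 K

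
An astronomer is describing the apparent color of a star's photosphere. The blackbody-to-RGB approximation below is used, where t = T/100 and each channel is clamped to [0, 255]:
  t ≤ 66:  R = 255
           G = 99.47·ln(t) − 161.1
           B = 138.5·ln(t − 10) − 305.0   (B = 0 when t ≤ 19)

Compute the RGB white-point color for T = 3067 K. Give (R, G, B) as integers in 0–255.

(255, 179, 114)

t = 3067/100 = 30.67; the t ≤ 66 branch applies.
R = 255 by definition for t ≤ 66.
G = 99.47·ln 30.67 − 161.1 = 99.47·3.4233 − 161.1 = 179.414.
B = 138.5·ln(30.67 − 10) − 305.0 = 138.5·ln 20.67 − 305.0 = 138.5·3.0287 − 305.0 = 114.473.
Rounded: (255, 179, 114).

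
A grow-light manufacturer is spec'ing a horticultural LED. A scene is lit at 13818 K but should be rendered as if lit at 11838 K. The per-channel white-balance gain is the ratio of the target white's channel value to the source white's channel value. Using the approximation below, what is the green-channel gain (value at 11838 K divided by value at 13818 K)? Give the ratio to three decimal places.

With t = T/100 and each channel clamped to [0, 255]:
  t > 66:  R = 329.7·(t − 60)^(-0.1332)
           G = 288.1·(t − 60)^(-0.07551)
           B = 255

1.022

At 13818 K (t = 138.18):
  G = 288.1·(138.18 − 60)^(-0.07551) = 288.1·78.18^(-0.07551) = 288.1·0.71954 = 207.298.
At 11838 K (t = 118.38):
  G = 288.1·(118.38 − 60)^(-0.07551) = 288.1·58.38^(-0.07551) = 288.1·0.73558 = 211.920.
Gain = 211.920 / 207.298 = 1.0223 → 1.022.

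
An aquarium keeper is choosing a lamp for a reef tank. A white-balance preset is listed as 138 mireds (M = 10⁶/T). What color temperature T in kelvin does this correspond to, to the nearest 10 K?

T = 10⁶ / 138 = 7246.38 K → 7250 K.

7250 K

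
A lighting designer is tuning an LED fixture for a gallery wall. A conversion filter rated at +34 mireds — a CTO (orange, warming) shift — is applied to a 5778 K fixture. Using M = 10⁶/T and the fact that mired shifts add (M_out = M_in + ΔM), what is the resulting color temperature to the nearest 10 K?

4830 K

M_in = 10⁶/5778 = 173.07 mireds.
M_out = 173.07 + (+34) = 207.07 mireds.
T_out = 10⁶/207.07 = 4829.3 K → 4830 K.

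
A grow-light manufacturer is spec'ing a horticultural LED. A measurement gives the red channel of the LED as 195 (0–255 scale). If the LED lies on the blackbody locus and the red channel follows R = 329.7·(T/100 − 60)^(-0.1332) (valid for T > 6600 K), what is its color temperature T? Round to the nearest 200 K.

(t − 60)^(-0.1332) = 195/329.7 = 0.59145.
t − 60 = 0.59145^(1/-0.1332) = 0.59145^(-7.508) = 51.564, so t = 111.564.
T = 100·t = 11156 K → 11200 K to the nearest 200 K.

11200 K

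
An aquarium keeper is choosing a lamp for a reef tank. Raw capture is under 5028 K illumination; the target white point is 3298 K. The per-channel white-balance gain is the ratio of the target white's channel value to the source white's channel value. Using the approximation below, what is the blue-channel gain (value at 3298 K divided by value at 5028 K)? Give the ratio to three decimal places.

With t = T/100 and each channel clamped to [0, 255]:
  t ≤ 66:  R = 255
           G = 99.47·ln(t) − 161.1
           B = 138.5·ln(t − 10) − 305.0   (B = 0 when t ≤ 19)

0.624

At 5028 K (t = 50.28):
  B = 138.5·ln(50.28 − 10) − 305.0 = 138.5·ln 40.28 − 305.0 = 138.5·3.6959 − 305.0 = 206.876.
At 3298 K (t = 32.98):
  B = 138.5·ln(32.98 − 10) − 305.0 = 138.5·ln 22.98 − 305.0 = 138.5·3.1346 − 305.0 = 129.145.
Gain = 129.145 / 206.876 = 0.6243 → 0.624.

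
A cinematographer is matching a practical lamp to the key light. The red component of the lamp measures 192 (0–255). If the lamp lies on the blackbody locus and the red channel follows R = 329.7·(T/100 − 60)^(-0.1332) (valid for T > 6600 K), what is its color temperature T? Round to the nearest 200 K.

(t − 60)^(-0.1332) = 192/329.7 = 0.58235.
t − 60 = 0.58235^(1/-0.1332) = 0.58235^(-7.508) = 57.929, so t = 117.929.
T = 100·t = 11793 K → 11800 K to the nearest 200 K.

11800 K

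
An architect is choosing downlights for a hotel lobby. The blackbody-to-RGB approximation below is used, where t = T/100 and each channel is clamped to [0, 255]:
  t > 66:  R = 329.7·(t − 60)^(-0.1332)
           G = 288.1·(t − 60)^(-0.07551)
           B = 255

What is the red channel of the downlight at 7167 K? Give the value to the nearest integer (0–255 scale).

t = 7167/100 = 71.67; the t > 66 branch applies.
R = 329.7·(71.67 − 60)^(-0.1332) = 329.7·11.67^(-0.1332) = 329.7·0.72089 = 237.676.
Rounded: 238.

238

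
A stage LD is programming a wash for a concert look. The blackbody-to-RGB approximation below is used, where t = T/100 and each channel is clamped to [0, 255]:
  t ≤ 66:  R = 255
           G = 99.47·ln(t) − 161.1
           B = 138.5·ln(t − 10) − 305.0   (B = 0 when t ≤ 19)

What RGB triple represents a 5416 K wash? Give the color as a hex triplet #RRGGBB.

#FFECDC

t = 5416/100 = 54.16; the t ≤ 66 branch applies.
R = 255 by definition for t ≤ 66.
G = 99.47·ln 54.16 − 161.1 = 99.47·3.9919 − 161.1 = 235.979.
B = 138.5·ln(54.16 − 10) − 305.0 = 138.5·ln 44.16 − 305.0 = 138.5·3.7878 − 305.0 = 219.613.
Rounded: (255, 236, 220).
In hex: #FFECDC.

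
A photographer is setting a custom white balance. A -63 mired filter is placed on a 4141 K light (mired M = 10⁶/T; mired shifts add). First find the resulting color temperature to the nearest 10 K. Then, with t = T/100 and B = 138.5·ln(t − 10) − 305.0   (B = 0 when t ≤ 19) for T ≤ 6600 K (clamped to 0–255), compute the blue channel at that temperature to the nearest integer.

M_in = 10⁶/4141 = 241.49; M_out = 241.49 + (-63) = 178.49.
T_out = 10⁶/178.49 = 5602.6 K → 5600 K; t = 56.
B = 138.5·ln(56 − 10) − 305.0 = 138.5·ln 46 − 305.0 = 138.5·3.8286 − 305.0 = 225.267.
Rounded: 225.

225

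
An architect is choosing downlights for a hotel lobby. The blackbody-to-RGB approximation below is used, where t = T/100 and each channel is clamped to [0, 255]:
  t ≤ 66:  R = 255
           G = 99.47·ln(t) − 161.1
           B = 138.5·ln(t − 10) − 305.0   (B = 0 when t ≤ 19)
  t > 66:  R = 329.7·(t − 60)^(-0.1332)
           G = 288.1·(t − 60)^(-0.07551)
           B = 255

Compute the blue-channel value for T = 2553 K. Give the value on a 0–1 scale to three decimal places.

t = 2553/100 = 25.53; the t ≤ 66 branch applies.
B = 138.5·ln(25.53 − 10) − 305.0 = 138.5·ln 15.53 − 305.0 = 138.5·2.7428 − 305.0 = 74.874.
On a 0–1 scale: 74.874/255 = 0.2936 → 0.294.

0.294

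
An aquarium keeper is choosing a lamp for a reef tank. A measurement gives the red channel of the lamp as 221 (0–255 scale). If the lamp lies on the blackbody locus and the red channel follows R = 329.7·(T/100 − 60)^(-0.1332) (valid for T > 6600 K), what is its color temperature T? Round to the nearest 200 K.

(t − 60)^(-0.1332) = 221/329.7 = 0.67031.
t − 60 = 0.67031^(1/-0.1332) = 0.67031^(-7.508) = 20.149, so t = 80.149.
T = 100·t = 8015 K → 8000 K to the nearest 200 K.

8000 K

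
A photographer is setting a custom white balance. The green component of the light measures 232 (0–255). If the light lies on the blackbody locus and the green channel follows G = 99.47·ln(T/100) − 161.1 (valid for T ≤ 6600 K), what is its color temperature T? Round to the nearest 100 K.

5200 K

ln t = (232 + 161.1) / 99.47 = 3.9519.
t = e^3.9519 = 52.036.
T = 100·t = 5204 K → 5200 K to the nearest 100 K.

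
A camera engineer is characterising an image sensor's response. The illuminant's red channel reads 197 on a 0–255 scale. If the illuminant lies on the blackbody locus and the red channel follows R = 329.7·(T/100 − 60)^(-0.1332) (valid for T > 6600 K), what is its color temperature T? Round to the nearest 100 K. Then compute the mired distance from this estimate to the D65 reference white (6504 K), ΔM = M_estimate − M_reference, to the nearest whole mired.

-61 mireds

(t − 60)^(-0.1332) = 197/329.7 = 0.59751.
t − 60 = 0.59751^(1/-0.1332) = 0.59751^(-7.508) = 47.761, so t = 107.761.
T = 100·t = 10776 K → 10800 K to the nearest 100 K.
M_estimate = 10⁶/10800 = 92.59; M_reference = 10⁶/6504 = 153.75.
ΔM = 92.59 − 153.75 = -61.16 → -61 mireds.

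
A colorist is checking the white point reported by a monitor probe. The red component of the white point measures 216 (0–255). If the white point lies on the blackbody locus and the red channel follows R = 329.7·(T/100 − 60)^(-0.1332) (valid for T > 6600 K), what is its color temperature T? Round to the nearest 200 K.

8400 K

(t − 60)^(-0.1332) = 216/329.7 = 0.65514.
t − 60 = 0.65514^(1/-0.1332) = 0.65514^(-7.508) = 23.926, so t = 83.926.
T = 100·t = 8393 K → 8400 K to the nearest 200 K.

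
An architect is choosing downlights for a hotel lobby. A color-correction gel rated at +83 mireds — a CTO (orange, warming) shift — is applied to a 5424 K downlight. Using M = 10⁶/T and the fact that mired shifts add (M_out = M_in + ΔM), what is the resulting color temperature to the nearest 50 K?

3750 K

M_in = 10⁶/5424 = 184.37 mireds.
M_out = 184.37 + (+83) = 267.37 mireds.
T_out = 10⁶/267.37 = 3740.2 K → 3750 K.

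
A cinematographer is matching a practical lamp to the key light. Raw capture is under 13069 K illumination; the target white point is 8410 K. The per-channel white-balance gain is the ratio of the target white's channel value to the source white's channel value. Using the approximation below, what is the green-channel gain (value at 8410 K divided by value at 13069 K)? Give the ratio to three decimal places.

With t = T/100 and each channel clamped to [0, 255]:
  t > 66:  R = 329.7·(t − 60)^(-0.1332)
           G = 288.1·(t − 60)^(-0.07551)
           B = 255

At 13069 K (t = 130.69):
  G = 288.1·(130.69 − 60)^(-0.07551) = 288.1·70.69^(-0.07551) = 288.1·0.72503 = 208.881.
At 8410 K (t = 84.1):
  G = 288.1·(84.1 − 60)^(-0.07551) = 288.1·24.1^(-0.07551) = 288.1·0.78640 = 226.562.
Gain = 226.562 / 208.881 = 1.0846 → 1.085.

1.085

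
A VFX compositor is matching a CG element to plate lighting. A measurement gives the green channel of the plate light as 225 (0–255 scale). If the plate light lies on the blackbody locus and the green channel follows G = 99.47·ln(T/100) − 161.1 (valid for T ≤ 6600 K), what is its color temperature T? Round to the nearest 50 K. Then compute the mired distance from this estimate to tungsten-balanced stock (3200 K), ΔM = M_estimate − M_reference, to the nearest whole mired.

ln t = (225 + 161.1) / 99.47 = 3.8816.
t = e^3.8816 = 48.500.
T = 100·t = 4850 K → 4850 K to the nearest 50 K.
M_estimate = 10⁶/4850 = 206.19; M_reference = 10⁶/3200 = 312.50.
ΔM = 206.19 − 312.50 = -106.31 → -106 mireds.

-106 mireds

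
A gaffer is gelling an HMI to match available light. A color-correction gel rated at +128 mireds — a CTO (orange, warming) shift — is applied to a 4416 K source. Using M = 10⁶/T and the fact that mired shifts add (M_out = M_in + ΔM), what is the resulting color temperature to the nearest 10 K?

2820 K

M_in = 10⁶/4416 = 226.45 mireds.
M_out = 226.45 + (+128) = 354.45 mireds.
T_out = 10⁶/354.45 = 2821.3 K → 2820 K.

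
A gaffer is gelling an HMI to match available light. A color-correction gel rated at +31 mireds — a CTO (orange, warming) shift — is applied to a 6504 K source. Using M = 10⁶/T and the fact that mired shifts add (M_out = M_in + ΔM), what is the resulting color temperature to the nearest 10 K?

5410 K

M_in = 10⁶/6504 = 153.75 mireds.
M_out = 153.75 + (+31) = 184.75 mireds.
T_out = 10⁶/184.75 = 5412.7 K → 5410 K.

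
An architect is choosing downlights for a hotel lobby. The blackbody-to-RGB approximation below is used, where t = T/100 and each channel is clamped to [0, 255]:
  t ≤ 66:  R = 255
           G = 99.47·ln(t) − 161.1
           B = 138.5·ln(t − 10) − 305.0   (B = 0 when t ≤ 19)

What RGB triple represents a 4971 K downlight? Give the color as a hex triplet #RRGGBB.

t = 4971/100 = 49.71; the t ≤ 66 branch applies.
R = 255 by definition for t ≤ 66.
G = 99.47·ln 49.71 − 161.1 = 99.47·3.9062 − 161.1 = 227.450.
B = 138.5·ln(49.71 − 10) − 305.0 = 138.5·ln 39.71 − 305.0 = 138.5·3.6816 − 305.0 = 204.902.
Rounded: (255, 227, 205).
In hex: #FFE3CD.

#FFE3CD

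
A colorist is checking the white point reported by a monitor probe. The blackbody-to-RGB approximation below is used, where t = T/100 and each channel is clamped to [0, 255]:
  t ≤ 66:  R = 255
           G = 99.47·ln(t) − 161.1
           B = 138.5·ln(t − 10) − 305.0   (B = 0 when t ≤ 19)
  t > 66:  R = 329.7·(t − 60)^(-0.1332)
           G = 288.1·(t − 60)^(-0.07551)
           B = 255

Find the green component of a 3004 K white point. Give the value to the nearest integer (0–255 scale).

177

t = 3004/100 = 30.04; the t ≤ 66 branch applies.
G = 99.47·ln 30.04 − 161.1 = 99.47·3.4025 − 161.1 = 177.350.
Rounded: 177.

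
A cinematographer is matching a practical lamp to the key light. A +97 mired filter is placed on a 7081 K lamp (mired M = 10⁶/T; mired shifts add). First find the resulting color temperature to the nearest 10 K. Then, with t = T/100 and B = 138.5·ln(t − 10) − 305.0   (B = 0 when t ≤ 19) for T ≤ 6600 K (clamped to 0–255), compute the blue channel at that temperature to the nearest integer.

175

M_in = 10⁶/7081 = 141.22; M_out = 141.22 + (+97) = 238.22.
T_out = 10⁶/238.22 = 4197.7 K → 4200 K; t = 42.
B = 138.5·ln(42 − 10) − 305.0 = 138.5·ln 32 − 305.0 = 138.5·3.4657 − 305.0 = 175.004.
Rounded: 175.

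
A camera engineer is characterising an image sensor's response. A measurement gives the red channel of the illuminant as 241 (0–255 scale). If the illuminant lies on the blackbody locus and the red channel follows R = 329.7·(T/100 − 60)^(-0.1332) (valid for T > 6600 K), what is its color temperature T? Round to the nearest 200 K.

7000 K

(t − 60)^(-0.1332) = 241/329.7 = 0.73097.
t − 60 = 0.73097^(1/-0.1332) = 0.73097^(-7.508) = 10.514, so t = 70.514.
T = 100·t = 7051 K → 7000 K to the nearest 200 K.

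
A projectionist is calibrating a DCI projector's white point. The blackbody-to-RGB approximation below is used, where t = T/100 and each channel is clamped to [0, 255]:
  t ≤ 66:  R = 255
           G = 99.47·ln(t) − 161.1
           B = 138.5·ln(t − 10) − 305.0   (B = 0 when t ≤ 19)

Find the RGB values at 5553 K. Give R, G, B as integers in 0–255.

R=255, G=238, B=224

t = 5553/100 = 55.53; the t ≤ 66 branch applies.
R = 255 by definition for t ≤ 66.
G = 99.47·ln 55.53 − 161.1 = 99.47·4.0169 − 161.1 = 238.463.
B = 138.5·ln(55.53 − 10) − 305.0 = 138.5·ln 45.53 − 305.0 = 138.5·3.8184 − 305.0 = 223.844.
Rounded: (255, 238, 224).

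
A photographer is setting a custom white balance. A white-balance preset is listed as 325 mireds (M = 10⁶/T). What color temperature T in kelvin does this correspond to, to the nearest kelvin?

T = 10⁶ / 325 = 3076.92 K → 3077 K.

3077 K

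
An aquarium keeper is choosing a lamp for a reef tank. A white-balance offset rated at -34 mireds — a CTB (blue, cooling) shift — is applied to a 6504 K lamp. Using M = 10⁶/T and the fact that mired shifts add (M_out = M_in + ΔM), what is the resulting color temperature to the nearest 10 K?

8350 K

M_in = 10⁶/6504 = 153.75 mireds.
M_out = 153.75 + (-34) = 119.75 mireds.
T_out = 10⁶/119.75 = 8350.6 K → 8350 K.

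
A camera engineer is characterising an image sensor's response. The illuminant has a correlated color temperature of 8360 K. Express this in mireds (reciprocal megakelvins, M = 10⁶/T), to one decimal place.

119.6 mireds

M = 10⁶ / 8360 = 119.617 → 119.6 mireds.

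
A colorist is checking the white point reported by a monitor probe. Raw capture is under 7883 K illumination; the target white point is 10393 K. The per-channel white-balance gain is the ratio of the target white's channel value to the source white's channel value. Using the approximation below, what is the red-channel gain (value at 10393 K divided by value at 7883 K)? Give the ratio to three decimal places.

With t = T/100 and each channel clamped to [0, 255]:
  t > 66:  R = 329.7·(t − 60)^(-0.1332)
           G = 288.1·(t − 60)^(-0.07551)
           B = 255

At 7883 K (t = 78.83):
  R = 329.7·(78.83 − 60)^(-0.1332) = 329.7·18.83^(-0.1332) = 329.7·0.67638 = 223.002.
At 10393 K (t = 103.93):
  R = 329.7·(103.93 − 60)^(-0.1332) = 329.7·43.93^(-0.1332) = 329.7·0.60420 = 199.206.
Gain = 199.206 / 223.002 = 0.8933 → 0.893.

0.893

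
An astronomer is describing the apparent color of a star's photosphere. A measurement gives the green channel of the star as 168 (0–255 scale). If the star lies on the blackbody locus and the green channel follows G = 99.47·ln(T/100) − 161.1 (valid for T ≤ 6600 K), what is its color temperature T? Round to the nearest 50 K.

2750 K

ln t = (168 + 161.1) / 99.47 = 3.3085.
t = e^3.3085 = 27.345.
T = 100·t = 2735 K → 2750 K to the nearest 50 K.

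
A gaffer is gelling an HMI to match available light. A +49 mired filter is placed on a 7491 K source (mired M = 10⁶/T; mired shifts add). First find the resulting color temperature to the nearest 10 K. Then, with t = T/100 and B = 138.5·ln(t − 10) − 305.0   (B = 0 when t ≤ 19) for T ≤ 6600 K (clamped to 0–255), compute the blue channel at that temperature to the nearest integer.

M_in = 10⁶/7491 = 133.49; M_out = 133.49 + (+49) = 182.49.
T_out = 10⁶/182.49 = 5479.6 K → 5480 K; t = 54.8.
B = 138.5·ln(54.8 − 10) − 305.0 = 138.5·ln 44.8 − 305.0 = 138.5·3.8022 − 305.0 = 221.606.
Rounded: 222.

222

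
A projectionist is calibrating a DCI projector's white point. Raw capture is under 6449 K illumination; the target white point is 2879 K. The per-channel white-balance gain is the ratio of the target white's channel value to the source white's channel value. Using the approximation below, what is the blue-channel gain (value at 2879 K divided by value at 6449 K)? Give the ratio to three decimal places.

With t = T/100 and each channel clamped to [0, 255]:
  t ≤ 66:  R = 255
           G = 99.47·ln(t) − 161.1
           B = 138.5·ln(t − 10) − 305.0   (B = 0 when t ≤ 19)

At 6449 K (t = 64.49):
  B = 138.5·ln(64.49 − 10) − 305.0 = 138.5·ln 54.49 − 305.0 = 138.5·3.9980 − 305.0 = 248.725.
At 2879 K (t = 28.79):
  B = 138.5·ln(28.79 − 10) − 305.0 = 138.5·ln 18.79 − 305.0 = 138.5·2.9333 − 305.0 = 101.265.
Gain = 101.265 / 248.725 = 0.4071 → 0.407.

0.407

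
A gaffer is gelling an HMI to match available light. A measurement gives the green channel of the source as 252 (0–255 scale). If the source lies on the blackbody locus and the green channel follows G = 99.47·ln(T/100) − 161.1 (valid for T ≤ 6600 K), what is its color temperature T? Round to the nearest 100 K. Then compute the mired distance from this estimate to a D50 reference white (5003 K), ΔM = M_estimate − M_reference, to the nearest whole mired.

-44 mireds

ln t = (252 + 161.1) / 99.47 = 4.1530.
t = e^4.1530 = 63.625.
T = 100·t = 6363 K → 6400 K to the nearest 100 K.
M_estimate = 10⁶/6400 = 156.25; M_reference = 10⁶/5003 = 199.88.
ΔM = 156.25 − 199.88 = -43.63 → -44 mireds.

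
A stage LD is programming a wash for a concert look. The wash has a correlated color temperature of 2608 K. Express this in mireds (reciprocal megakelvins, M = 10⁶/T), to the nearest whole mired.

383 mireds

M = 10⁶ / 2608 = 383.436 → 383 mireds.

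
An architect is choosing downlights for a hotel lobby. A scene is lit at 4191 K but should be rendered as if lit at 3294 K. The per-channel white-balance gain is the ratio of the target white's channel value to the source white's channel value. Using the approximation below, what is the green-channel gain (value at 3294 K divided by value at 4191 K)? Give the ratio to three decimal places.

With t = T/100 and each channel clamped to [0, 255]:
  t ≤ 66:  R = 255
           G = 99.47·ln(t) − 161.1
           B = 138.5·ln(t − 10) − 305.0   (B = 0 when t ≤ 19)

At 4191 K (t = 41.91):
  G = 99.47·ln 41.91 − 161.1 = 99.47·3.7355 − 161.1 = 210.473.
At 3294 K (t = 32.94):
  G = 99.47·ln 32.94 − 161.1 = 99.47·3.4947 − 161.1 = 186.517.
Gain = 186.517 / 210.473 = 0.8862 → 0.886.

0.886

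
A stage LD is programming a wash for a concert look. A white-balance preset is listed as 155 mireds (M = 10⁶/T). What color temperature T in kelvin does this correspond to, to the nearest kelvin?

6452 K

T = 10⁶ / 155 = 6451.61 K → 6452 K.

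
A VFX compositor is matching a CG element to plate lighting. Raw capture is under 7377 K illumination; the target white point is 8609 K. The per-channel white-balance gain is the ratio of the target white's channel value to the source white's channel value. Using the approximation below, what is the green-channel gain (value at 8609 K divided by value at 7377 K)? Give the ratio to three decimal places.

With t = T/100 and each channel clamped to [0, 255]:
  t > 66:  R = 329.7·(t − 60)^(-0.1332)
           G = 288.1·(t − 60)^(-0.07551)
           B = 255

0.953

At 7377 K (t = 73.77):
  G = 288.1·(73.77 − 60)^(-0.07551) = 288.1·13.77^(-0.07551) = 288.1·0.82035 = 236.343.
At 8609 K (t = 86.09):
  G = 288.1·(86.09 − 60)^(-0.07551) = 288.1·26.09^(-0.07551) = 288.1·0.78170 = 225.209.
Gain = 225.209 / 236.343 = 0.9529 → 0.953.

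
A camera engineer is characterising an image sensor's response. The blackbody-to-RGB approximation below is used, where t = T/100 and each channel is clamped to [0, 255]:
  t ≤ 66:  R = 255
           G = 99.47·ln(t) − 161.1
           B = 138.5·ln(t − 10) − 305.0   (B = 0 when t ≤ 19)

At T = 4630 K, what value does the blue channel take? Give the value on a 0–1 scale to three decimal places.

t = 4630/100 = 46.3; the t ≤ 66 branch applies.
B = 138.5·ln(46.3 − 10) − 305.0 = 138.5·ln 36.3 − 305.0 = 138.5·3.5918 − 305.0 = 192.467.
On a 0–1 scale: 192.467/255 = 0.7548 → 0.755.

0.755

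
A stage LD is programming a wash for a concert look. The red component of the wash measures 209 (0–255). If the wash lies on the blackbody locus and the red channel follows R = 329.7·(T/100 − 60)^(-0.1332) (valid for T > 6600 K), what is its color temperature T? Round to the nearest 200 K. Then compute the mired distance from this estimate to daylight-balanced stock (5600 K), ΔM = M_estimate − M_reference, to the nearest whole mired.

(t − 60)^(-0.1332) = 209/329.7 = 0.63391.
t − 60 = 0.63391^(1/-0.1332) = 0.63391^(-7.508) = 30.639, so t = 90.639.
T = 100·t = 9064 K → 9000 K to the nearest 200 K.
M_estimate = 10⁶/9000 = 111.11; M_reference = 10⁶/5600 = 178.57.
ΔM = 111.11 − 178.57 = -67.46 → -67 mireds.

-67 mireds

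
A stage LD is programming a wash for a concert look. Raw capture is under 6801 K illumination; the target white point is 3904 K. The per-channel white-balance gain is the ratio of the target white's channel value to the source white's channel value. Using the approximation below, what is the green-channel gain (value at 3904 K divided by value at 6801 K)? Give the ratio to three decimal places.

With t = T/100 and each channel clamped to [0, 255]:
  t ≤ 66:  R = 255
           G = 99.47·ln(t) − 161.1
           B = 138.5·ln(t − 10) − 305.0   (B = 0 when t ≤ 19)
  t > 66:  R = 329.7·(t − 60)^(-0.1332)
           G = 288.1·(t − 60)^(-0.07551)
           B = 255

At 6801 K (t = 68.01):
  G = 288.1·(68.01 − 60)^(-0.07551) = 288.1·8.01^(-0.07551) = 288.1·0.85461 = 246.212.
At 3904 K (t = 39.04):
  G = 99.47·ln 39.04 − 161.1 = 99.47·3.6646 − 161.1 = 203.416.
Gain = 203.416 / 246.212 = 0.8262 → 0.826.

0.826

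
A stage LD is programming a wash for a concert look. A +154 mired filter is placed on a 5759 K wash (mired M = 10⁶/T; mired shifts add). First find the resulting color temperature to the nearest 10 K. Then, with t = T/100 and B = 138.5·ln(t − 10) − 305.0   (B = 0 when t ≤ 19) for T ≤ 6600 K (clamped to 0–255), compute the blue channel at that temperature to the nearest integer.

M_in = 10⁶/5759 = 173.64; M_out = 173.64 + (+154) = 327.64.
T_out = 10⁶/327.64 = 3052.1 K → 3050 K; t = 30.5.
B = 138.5·ln(30.5 − 10) − 305.0 = 138.5·ln 20.5 − 305.0 = 138.5·3.0204 − 305.0 = 113.329.
Rounded: 113.

113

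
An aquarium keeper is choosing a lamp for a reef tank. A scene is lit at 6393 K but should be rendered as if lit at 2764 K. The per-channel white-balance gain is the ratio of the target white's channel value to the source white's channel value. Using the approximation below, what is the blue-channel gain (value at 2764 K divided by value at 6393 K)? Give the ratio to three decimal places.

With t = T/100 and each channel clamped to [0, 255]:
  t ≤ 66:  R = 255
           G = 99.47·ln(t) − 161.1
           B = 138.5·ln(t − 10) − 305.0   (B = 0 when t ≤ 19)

0.374

At 6393 K (t = 63.93):
  B = 138.5·ln(63.93 − 10) − 305.0 = 138.5·ln 53.93 − 305.0 = 138.5·3.9877 − 305.0 = 247.295.
At 2764 K (t = 27.64):
  B = 138.5·ln(27.64 − 10) − 305.0 = 138.5·ln 17.64 − 305.0 = 138.5·2.8702 − 305.0 = 92.518.
Gain = 92.518 / 247.295 = 0.3741 → 0.374.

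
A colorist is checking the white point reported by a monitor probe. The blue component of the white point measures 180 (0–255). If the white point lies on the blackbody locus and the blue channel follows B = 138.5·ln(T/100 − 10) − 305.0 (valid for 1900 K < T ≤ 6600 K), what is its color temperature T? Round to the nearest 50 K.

ln(t − 10) = (180 + 305.0) / 138.5 = 3.5018.
t − 10 = e^3.5018 = 33.175, so t = 43.175.
T = 100·t = 4318 K → 4300 K to the nearest 50 K.

4300 K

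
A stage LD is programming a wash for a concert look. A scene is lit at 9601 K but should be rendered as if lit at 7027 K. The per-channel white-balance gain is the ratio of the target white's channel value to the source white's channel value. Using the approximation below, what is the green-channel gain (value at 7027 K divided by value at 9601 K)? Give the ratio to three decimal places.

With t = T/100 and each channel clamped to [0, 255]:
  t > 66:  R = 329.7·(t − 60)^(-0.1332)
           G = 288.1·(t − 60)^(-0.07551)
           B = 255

1.099

At 9601 K (t = 96.01):
  G = 288.1·(96.01 − 60)^(-0.07551) = 288.1·36.01^(-0.07551) = 288.1·0.76291 = 219.795.
At 7027 K (t = 70.27):
  G = 288.1·(70.27 − 60)^(-0.07551) = 288.1·10.27^(-0.07551) = 288.1·0.83872 = 241.635.
Gain = 241.635 / 219.795 = 1.0994 → 1.099.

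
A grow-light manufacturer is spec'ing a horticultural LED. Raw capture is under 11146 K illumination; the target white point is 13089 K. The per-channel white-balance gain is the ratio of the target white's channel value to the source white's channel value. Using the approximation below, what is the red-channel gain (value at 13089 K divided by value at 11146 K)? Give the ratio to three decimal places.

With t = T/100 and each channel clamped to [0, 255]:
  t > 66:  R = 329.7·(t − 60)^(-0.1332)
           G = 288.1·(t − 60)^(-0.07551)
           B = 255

At 11146 K (t = 111.46):
  R = 329.7·(111.46 − 60)^(-0.1332) = 329.7·51.46^(-0.1332) = 329.7·0.59161 = 195.052.
At 13089 K (t = 130.89):
  R = 329.7·(130.89 − 60)^(-0.1332) = 329.7·70.89^(-0.1332) = 329.7·0.56689 = 186.905.
Gain = 186.905 / 195.052 = 0.9582 → 0.958.

0.958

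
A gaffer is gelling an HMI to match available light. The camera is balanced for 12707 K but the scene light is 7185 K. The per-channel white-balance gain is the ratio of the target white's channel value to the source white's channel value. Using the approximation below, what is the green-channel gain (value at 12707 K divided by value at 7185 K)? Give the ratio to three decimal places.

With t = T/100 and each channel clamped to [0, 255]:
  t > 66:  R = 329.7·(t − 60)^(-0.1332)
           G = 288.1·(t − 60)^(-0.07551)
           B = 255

0.877

At 7185 K (t = 71.85):
  G = 288.1·(71.85 − 60)^(-0.07551) = 288.1·11.85^(-0.07551) = 288.1·0.82970 = 239.038.
At 12707 K (t = 127.07):
  G = 288.1·(127.07 − 60)^(-0.07551) = 288.1·67.07^(-0.07551) = 288.1·0.72791 = 209.711.
Gain = 209.711 / 239.038 = 0.8773 → 0.877.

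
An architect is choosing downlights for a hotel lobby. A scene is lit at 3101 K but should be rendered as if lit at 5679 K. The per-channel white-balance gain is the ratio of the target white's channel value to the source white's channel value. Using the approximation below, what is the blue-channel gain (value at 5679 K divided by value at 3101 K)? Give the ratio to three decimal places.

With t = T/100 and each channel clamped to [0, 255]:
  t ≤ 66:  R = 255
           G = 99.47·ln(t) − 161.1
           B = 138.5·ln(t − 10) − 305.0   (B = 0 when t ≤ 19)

At 3101 K (t = 31.01):
  B = 138.5·ln(31.01 − 10) − 305.0 = 138.5·ln 21.01 − 305.0 = 138.5·3.0450 − 305.0 = 116.732.
At 5679 K (t = 56.79):
  B = 138.5·ln(56.79 − 10) − 305.0 = 138.5·ln 46.79 − 305.0 = 138.5·3.8457 − 305.0 = 227.625.
Gain = 227.625 / 116.732 = 1.9500 → 1.950.

1.950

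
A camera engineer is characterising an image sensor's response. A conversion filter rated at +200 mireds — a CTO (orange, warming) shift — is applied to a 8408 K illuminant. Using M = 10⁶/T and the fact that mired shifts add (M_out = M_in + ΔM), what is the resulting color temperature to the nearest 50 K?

M_in = 10⁶/8408 = 118.93 mireds.
M_out = 118.93 + (+200) = 318.93 mireds.
T_out = 10⁶/318.93 = 3135.4 K → 3150 K.

3150 K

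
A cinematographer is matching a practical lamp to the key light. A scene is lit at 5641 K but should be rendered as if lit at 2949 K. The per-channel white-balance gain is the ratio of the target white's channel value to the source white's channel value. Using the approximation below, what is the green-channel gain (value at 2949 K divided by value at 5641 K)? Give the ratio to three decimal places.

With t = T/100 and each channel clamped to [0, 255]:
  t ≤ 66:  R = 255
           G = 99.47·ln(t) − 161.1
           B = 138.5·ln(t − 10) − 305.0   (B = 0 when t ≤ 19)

0.731

At 5641 K (t = 56.41):
  G = 99.47·ln 56.41 − 161.1 = 99.47·4.0326 − 161.1 = 240.027.
At 2949 K (t = 29.49):
  G = 99.47·ln 29.49 − 161.1 = 99.47·3.3841 − 161.1 = 175.512.
Gain = 175.512 / 240.027 = 0.7312 → 0.731.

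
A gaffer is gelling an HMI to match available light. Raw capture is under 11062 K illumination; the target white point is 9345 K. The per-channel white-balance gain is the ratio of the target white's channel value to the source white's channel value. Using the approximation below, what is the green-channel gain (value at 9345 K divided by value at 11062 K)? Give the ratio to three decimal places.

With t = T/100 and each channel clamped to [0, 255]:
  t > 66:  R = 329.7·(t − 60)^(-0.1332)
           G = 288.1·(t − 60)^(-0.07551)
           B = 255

1.032

At 11062 K (t = 110.62):
  G = 288.1·(110.62 − 60)^(-0.07551) = 288.1·50.62^(-0.07551) = 288.1·0.74354 = 214.215.
At 9345 K (t = 93.45):
  G = 288.1·(93.45 − 60)^(-0.07551) = 288.1·33.45^(-0.07551) = 288.1·0.76717 = 221.022.
Gain = 221.022 / 214.215 = 1.0318 → 1.032.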